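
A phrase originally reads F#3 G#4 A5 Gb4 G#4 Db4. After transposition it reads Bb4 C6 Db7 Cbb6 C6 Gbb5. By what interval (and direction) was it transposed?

From F#3 to Bb4 is 11 letter names — an eleventh of some quality.
F#3 to Bb4 is 16 semitones, which makes it a diminished eleventh; the second version is higher, so the direction is up.
Checking another pair — Db4 → Gbb5 — gives the same interval.

up a diminished eleventh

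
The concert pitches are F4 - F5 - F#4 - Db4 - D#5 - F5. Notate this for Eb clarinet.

D4 D5 D#4 Bb3 B#4 D5

The Eb clarinet sounds a minor third above written, so the written part must be a minor third below concert — transpose each note down.
F4 becomes D4
F5 becomes D5
F#4 becomes D#4
Db4 becomes Bb3
D#5 becomes B#4
F5 becomes D5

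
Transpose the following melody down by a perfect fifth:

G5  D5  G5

C5 G4 C5

G5 → C5
D5 → G4
G5 → C5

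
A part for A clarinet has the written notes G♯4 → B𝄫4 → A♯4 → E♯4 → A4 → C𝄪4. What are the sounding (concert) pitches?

E#4 Gb4 F##4 C##4 F#4 A##3

The A clarinet sounds a minor third below written, so transpose each written note down a minor third.
G#4 becomes E#4
Bbb4 becomes Gb4
A#4 becomes F##4
E#4 becomes C##4
A4 becomes F#4
C##4 becomes A##3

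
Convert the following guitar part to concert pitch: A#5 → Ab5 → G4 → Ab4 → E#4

A#4 Ab4 G3 Ab3 E#3

The guitar sounds a perfect octave below written, so transpose each written note down a perfect octave.
A#5 -> A#4
Ab5 -> Ab4
G4 -> G3
Ab4 -> Ab3
E#4 -> E#3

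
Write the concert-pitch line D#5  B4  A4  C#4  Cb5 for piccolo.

The piccolo sounds a perfect octave above written, so the written part must be a perfect octave below concert — transpose each note down.
D#5 -> D#4
B4 -> B3
A4 -> A3
C#4 -> C#3
Cb5 -> Cb4

D#4 B3 A3 C#3 Cb4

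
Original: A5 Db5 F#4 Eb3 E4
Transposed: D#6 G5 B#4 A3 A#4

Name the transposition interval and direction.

From A5 to D#6 is 4 letter names — a fourth of some quality.
A5 to D#6 is 6 semitones, which makes it an augmented fourth; the second version is higher, so the direction is up.
Checking another pair — E4 → A#4 — gives the same interval.

up an augmented fourth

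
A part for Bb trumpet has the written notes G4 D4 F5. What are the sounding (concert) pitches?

F4 C4 Eb5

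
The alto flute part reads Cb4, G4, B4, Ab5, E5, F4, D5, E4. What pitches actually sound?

Gb3 D4 F#4 Eb5 B4 C4 A4 B3

The alto flute sounds a perfect fourth below written, so transpose each written note down a perfect fourth.
Cb4 gives Gb3
G4 gives D4
B4 gives F#4
Ab5 gives Eb5
E5 gives B4
F4 gives C4
D5 gives A4
E4 gives B3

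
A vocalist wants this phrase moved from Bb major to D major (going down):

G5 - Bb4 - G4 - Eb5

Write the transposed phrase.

B4 D4 B3 G4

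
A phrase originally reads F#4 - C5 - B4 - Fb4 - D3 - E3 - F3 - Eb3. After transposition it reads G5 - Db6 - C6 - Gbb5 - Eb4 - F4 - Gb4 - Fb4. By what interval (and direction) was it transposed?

From F#4 to G5 is 9 letter names — a ninth of some quality.
F#4 to G5 is 13 semitones, which makes it a minor ninth; the second version is higher, so the direction is up.
Checking another pair — Eb3 → Fb4 — gives the same interval.

up a minor ninth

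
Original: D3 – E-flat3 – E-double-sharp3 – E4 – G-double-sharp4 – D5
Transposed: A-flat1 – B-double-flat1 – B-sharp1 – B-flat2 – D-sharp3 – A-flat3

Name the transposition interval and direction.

From D3 to Ab1 is 11 letter names — an eleventh of some quality.
Ab1 to D3 is 18 semitones, which makes it an augmented eleventh; the second version is lower, so the direction is down.
Checking another pair — D5 → Ab3 — gives the same interval.

down an augmented eleventh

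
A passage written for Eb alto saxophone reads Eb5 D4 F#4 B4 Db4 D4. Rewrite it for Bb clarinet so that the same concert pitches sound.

First find concert pitch: the Eb alto saxophone sounds a major sixth below written, so Eb5 D4 F#4 B4 Db4 D4 sounds Gb4 F3 A3 D4 Fb3 F3.
Then write for Bb clarinet: it sounds a major second below written, so the part must be a major second above concert.
Gb4 → Ab4
F3 → G3
A3 → B3
D4 → E4
Fb3 → Gb3
F3 → G3

Ab4 G3 B3 E4 Gb3 G3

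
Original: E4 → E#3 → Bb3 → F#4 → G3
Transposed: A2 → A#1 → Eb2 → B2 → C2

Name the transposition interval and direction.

down a perfect twelfth

Take the first pair: E4 → A2. E to A spans 12 letter names, so the interval is some kind of twelfth.
A2 to E4 is 19 semitones, which makes it a perfect twelfth; the second version is lower, so the direction is down.
Checking another pair — G3 → C2 — gives the same interval.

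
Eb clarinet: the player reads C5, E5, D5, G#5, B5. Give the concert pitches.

Eb5 G5 F5 B5 D6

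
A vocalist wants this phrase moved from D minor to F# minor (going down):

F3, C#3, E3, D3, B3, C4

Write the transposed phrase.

D minor to F# minor down is a minor sixth, so every note moves down by that interval.
F3 -> A2
C#3 -> E#2
E3 -> G#2
D3 -> F#2
B3 -> D#3
C4 -> E3

A2 E#2 G#2 F#2 D#3 E3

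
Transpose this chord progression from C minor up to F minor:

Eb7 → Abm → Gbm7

Ab7 Dbm Cbm7

C minor up to F minor is a perfect fourth; each chord root moves by that interval while the quality stays the same.
Eb7: root Eb up a perfect fourth → Ab, giving Ab7.
Abm: root Ab up a perfect fourth → Db, giving Dbm.
Gbm7: root Gb up a perfect fourth → Cb, giving Cbm7.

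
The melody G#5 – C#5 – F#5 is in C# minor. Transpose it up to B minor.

F#6 B5 E6

C# minor to B minor up is a minor seventh, so every note moves up by that interval.
G#5 becomes F#6
C#5 becomes B5
F#5 becomes E6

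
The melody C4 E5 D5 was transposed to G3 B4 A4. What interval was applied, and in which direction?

down a perfect fourth

From C4 to G3 is 4 letter names — a fourth of some quality.
G3 to C4 is 5 semitones, which makes it a perfect fourth; the second version is lower, so the direction is down.
Checking another pair — D5 → A4 — gives the same interval.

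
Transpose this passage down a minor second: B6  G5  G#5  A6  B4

A#6 F#5 F##5 G#6 A#4

B6 down a minor second is A#6.
A minor second down from G5 gives F#5.
G#5: a second down reaches F, and 1 semitone makes it F##5.
A6: a second down reaches G, and 1 semitone makes it G#6.
B4 down a minor second is A#4.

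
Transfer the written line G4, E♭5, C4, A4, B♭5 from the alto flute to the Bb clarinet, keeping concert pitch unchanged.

First find concert pitch: the alto flute sounds a perfect fourth below written, so G4 E♭5 C4 A4 B♭5 sounds D4 Bb4 G3 E4 F5.
Then write for Bb clarinet: it sounds a major second below written, so the part must be a major second above concert.
D4 → E4
Bb4 → C5
G3 → A3
E4 → F#4
F5 → G5

E4 C5 A3 F#4 G5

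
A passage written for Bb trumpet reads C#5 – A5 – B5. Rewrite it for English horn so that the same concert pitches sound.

F#5 D6 E6

First find concert pitch: the Bb trumpet sounds a major second below written, so C#5 A5 B5 sounds B4 G5 A5.
Then write for English horn: it sounds a perfect fifth below written, so the part must be a perfect fifth above concert.
B4 → F#5
G5 → D6
A5 → E6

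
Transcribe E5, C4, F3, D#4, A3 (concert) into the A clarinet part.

G5 Eb4 Ab3 F#4 C4

The A clarinet sounds a minor third below written, so the written part must be a minor third above concert — transpose each note up.
E5 → G5
C4 → Eb4
F3 → Ab3
D#4 → F#4
A3 → C4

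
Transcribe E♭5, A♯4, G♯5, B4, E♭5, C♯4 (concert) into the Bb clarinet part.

F5 B#4 A#5 C#5 F5 D#4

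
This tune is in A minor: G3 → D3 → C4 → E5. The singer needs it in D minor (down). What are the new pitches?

C3 G2 F3 A4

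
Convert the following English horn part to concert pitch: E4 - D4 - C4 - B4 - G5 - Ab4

The English horn sounds a perfect fifth below written, so transpose each written note down a perfect fifth.
E4 → A3
D4 → G3
C4 → F3
B4 → E4
G5 → C5
Ab4 → Db4

A3 G3 F3 E4 C5 Db4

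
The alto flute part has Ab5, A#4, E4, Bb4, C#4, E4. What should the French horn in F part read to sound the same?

Bb5 B#4 F#4 C5 D#4 F#4

First find concert pitch: the alto flute sounds a perfect fourth below written, so Ab5 A#4 E4 Bb4 C#4 E4 sounds Eb5 E#4 B3 F4 G#3 B3.
Then write for French horn in F: it sounds a perfect fifth below written, so the part must be a perfect fifth above concert.
Eb5 → Bb5
E#4 → B#4
B3 → F#4
F4 → C5
G#3 → D#4
B3 → F#4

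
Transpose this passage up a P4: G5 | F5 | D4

C6 Bb5 G4

G5 becomes C6
F5 becomes Bb5
D4 becomes G4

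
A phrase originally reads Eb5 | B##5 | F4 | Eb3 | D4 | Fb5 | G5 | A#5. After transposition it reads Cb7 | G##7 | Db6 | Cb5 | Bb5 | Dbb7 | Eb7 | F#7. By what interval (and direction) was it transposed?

From Eb5 to Cb7 is 13 letter names — a thirteenth of some quality.
Eb5 to Cb7 is 20 semitones, which makes it a minor thirteenth; the second version is higher, so the direction is up.
Checking another pair — A#5 → F#7 — gives the same interval.

up a minor thirteenth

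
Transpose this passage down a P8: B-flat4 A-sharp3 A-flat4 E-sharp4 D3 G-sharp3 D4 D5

Bb3 A#2 Ab3 E#3 D2 G#2 D3 D4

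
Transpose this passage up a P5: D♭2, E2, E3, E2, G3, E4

Ab2 B2 B3 B2 D4 B4

Db2 → Ab2
E2 → B2
E3 → B3
E2 → B2
G3 → D4
E4 → B4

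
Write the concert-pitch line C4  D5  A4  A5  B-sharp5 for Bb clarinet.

Written C4 sounds as Bb3 on the Bb clarinet, so concert pitches are written a major second up.
C4 becomes D4
D5 becomes E5
A4 becomes B4
A5 becomes B5
B#5 becomes C##6

D4 E5 B4 B5 C##6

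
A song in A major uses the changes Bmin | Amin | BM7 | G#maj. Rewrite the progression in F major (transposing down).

A major down to F major is a major third; each chord root moves by that interval while the quality stays the same.
Bmin: root B down a major third → G, giving Gmin.
Amin: root A down a major third → F, giving Fmin.
BM7: root B down a major third → G, giving GM7.
G#maj: root G# down a major third → E, giving Emaj.

Gmin Fmin GM7 Emaj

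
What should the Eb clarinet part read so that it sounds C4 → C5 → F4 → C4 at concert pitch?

A3 A4 D4 A3

The Eb clarinet sounds a minor third above written, so the written part must be a minor third below concert — transpose each note down.
C4 becomes A3
C5 becomes A4
F4 becomes D4
C4 becomes A3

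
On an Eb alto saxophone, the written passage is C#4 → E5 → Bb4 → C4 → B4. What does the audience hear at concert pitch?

The Eb alto saxophone sounds a major sixth below written, so transpose each written note down a major sixth.
C#4 gives E3
E5 gives G4
Bb4 gives Db4
C4 gives Eb3
B4 gives D4

E3 G4 Db4 Eb3 D4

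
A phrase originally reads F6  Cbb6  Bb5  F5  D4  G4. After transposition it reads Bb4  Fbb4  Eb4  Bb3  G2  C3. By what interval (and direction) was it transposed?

down a perfect twelfth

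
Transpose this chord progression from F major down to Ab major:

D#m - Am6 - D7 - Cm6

F major down to Ab major is a major sixth; each chord root moves by that interval while the quality stays the same.
D#m: root D# down a major sixth → F#, giving F#m.
Am6: root A down a major sixth → C, giving Cm6.
D7: root D down a major sixth → F, giving F7.
Cm6: root C down a major sixth → Eb, giving Ebm6.

F#m Cm6 F7 Ebm6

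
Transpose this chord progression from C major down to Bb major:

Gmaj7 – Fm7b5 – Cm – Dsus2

Fmaj7 Ebm7b5 Bbm Csus2

C major down to Bb major is a major second; each chord root moves by that interval while the quality stays the same.
Gmaj7: root G down a major second → F, giving Fmaj7.
Fm7b5: root F down a major second → Eb, giving Ebm7b5.
Cm: root C down a major second → Bb, giving Bbm.
Dsus2: root D down a major second → C, giving Csus2.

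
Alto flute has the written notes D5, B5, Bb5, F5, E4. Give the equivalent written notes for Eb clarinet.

F#4 D#5 D5 A4 G#3

First find concert pitch: the alto flute sounds a perfect fourth below written, so D5 B5 Bb5 F5 E4 sounds A4 F#5 F5 C5 B3.
Then write for Eb clarinet: it sounds a minor third above written, so the part must be a minor third below concert.
A4 → F#4
F#5 → D#5
F5 → D5
C5 → A4
B3 → G#3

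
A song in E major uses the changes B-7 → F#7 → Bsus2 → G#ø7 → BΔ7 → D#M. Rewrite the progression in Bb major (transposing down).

F-7 C7 Fsus2 Dø7 FΔ7 AM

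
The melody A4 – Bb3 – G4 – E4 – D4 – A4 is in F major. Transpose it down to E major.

G#4 A3 F#4 D#4 C#4 G#4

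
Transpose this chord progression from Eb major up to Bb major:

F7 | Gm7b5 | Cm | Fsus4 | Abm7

C7 Dm7b5 Gm Csus4 Ebm7

Eb major up to Bb major is a perfect fifth; each chord root moves by that interval while the quality stays the same.
F7: root F up a perfect fifth → C, giving C7.
Gm7b5: root G up a perfect fifth → D, giving Dm7b5.
Cm: root C up a perfect fifth → G, giving Gm.
Fsus4: root F up a perfect fifth → C, giving Csus4.
Abm7: root Ab up a perfect fifth → Eb, giving Ebm7.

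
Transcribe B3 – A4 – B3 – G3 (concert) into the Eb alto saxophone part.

Written C4 sounds as Eb3 on the Eb alto saxophone, so concert pitches are written a major sixth up.
B3 -> G#4
A4 -> F#5
B3 -> G#4
G3 -> E4

G#4 F#5 G#4 E4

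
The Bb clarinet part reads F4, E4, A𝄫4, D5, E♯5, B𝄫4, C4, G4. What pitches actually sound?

Written C4 on the Bb clarinet sounds as Bb3, a major second lower; apply that shift to every note.
F4 → Eb4
E4 → D4
Abb4 → Gbb4
D5 → C5
E#5 → D#5
Bbb4 → Abb4
C4 → Bb3
G4 → F4

Eb4 D4 Gbb4 C5 D#5 Abb4 Bb3 F4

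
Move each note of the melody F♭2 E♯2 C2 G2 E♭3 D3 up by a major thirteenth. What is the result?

Db4 C##4 A3 E4 C5 B4

A major thirteenth up from Fb2 gives Db4.
A major thirteenth up from E#2 gives C##4.
C2 up a major thirteenth is A3.
G2 up a major thirteenth is E4.
Eb3: a thirteenth up reaches C, and 21 semitones makes it C5.
D3: a thirteenth up reaches B, and 21 semitones makes it B4.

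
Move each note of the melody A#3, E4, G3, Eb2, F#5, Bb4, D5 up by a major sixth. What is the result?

A#3 to F##4
E4 to C#5
G3 to E4
Eb2 to C3
F#5 to D#6
Bb4 to G5
D5 to B5

F##4 C#5 E4 C3 D#6 G5 B5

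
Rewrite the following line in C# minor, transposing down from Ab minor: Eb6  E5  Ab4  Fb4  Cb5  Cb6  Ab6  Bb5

G#5 G##4 C#4 A3 E4 E5 C#6 D#5

Ab minor to C# minor down is a diminished sixth, so every note moves down by that interval.
Eb6 to G#5
E5 to G##4
Ab4 to C#4
Fb4 to A3
Cb5 to E4
Cb6 to E5
Ab6 to C#6
Bb5 to D#5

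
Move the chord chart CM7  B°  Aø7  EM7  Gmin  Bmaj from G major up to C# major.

F#M7 E#° D#ø7 A#M7 C#min E#maj

G major up to C# major is an augmented fourth; each chord root moves by that interval while the quality stays the same.
CM7: root C up an augmented fourth → F#, giving F#M7.
B°: root B up an augmented fourth → E#, giving E#°.
Aø7: root A up an augmented fourth → D#, giving D#ø7.
EM7: root E up an augmented fourth → A#, giving A#M7.
Gmin: root G up an augmented fourth → C#, giving C#min.
Bmaj: root B up an augmented fourth → E#, giving E#maj.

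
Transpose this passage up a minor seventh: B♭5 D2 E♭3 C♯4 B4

Ab6 C3 Db4 B4 A5

Bb5 becomes Ab6
D2 becomes C3
Eb3 becomes Db4
C#4 becomes B4
B4 becomes A5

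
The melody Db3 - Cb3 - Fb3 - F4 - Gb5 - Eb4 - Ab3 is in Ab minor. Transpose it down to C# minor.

F#2 E2 A2 A#3 B4 G#3 C#3

From Ab down to C# is a diminished sixth; apply that to each pitch.
Db3 gives F#2
Cb3 gives E2
Fb3 gives A2
F4 gives A#3
Gb5 gives B4
Eb4 gives G#3
Ab3 gives C#3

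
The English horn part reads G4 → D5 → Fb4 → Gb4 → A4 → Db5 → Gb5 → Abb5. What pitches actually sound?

The English horn sounds a perfect fifth below written, so transpose each written note down a perfect fifth.
G4 to C4
D5 to G4
Fb4 to Bbb3
Gb4 to Cb4
A4 to D4
Db5 to Gb4
Gb5 to Cb5
Abb5 to Dbb5

C4 G4 Bbb3 Cb4 D4 Gb4 Cb5 Dbb5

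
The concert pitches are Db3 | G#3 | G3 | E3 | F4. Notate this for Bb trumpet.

Eb3 A#3 A3 F#3 G4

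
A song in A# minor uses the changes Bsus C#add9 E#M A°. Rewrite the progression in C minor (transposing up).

A# minor up to C minor is a diminished third; each chord root moves by that interval while the quality stays the same.
Bsus: root B up a diminished third → Db, giving Dbsus.
C#add9: root C# up a diminished third → Eb, giving Ebadd9.
E#M: root E# up a diminished third → G, giving GM.
A°: root A up a diminished third → Cb, giving Cb°.

Dbsus Ebadd9 GM Cb°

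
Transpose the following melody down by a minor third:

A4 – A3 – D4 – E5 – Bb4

A minor third down from A4 gives F#4.
A3: a third down reaches F, and 3 semitones makes it F#3.
A minor third down from D4 gives B3.
E5 down a minor third is C#5.
Bb4 down a minor third is G4.

F#4 F#3 B3 C#5 G4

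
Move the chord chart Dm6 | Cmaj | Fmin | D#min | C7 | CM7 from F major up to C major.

F major up to C major is a perfect fifth; each chord root moves by that interval while the quality stays the same.
Dm6: root D up a perfect fifth → A, giving Am6.
Cmaj: root C up a perfect fifth → G, giving Gmaj.
Fmin: root F up a perfect fifth → C, giving Cmin.
D#min: root D# up a perfect fifth → A#, giving A#min.
C7: root C up a perfect fifth → G, giving G7.
CM7: root C up a perfect fifth → G, giving GM7.

Am6 Gmaj Cmin A#min G7 GM7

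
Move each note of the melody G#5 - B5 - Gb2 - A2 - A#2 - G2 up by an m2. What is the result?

G#5: a second up reaches A, and 1 semitone makes it A5.
B5 up a minor second is C6.
Gb2: a second up reaches A, and 1 semitone makes it Abb2.
A2: a second up reaches B, and 1 semitone makes it Bb2.
A#2 up a minor second is B2.
A minor second up from G2 gives Ab2.

A5 C6 Abb2 Bb2 B2 Ab2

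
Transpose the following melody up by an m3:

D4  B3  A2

F4 D4 C3

D4 up a minor third is F4.
B3 up a minor third is D4.
A minor third up from A2 gives C3.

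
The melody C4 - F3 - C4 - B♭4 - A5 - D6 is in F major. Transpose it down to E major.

From F down to E is a minor second; apply that to each pitch.
C4 -> B3
F3 -> E3
C4 -> B3
Bb4 -> A4
A5 -> G#5
D6 -> C#6

B3 E3 B3 A4 G#5 C#6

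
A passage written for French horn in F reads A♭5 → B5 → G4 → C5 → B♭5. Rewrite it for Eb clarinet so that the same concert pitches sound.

Bb4 C#5 A3 D4 C5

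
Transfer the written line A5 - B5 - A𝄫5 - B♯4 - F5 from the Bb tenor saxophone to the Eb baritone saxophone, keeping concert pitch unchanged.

E6 F#6 Ebb6 F##5 C6

First find concert pitch: the Bb tenor saxophone sounds a major ninth below written, so A5 B5 A𝄫5 B♯4 F5 sounds G4 A4 Gbb4 A#3 Eb4.
Then write for Eb baritone saxophone: it sounds a major thirteenth below written, so the part must be a major thirteenth above concert.
G4 → E6
A4 → F#6
Gbb4 → Ebb6
A#3 → F##5
Eb4 → C6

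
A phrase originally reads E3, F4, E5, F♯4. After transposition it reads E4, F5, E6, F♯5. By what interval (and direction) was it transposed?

Take the first pair: E3 → E4. E to E spans 8 letter names, so the interval is some kind of octave.
E3 to E4 is 12 semitones, which makes it a perfect octave; the second version is higher, so the direction is up.
Checking another pair — F#4 → F#5 — gives the same interval.

up a perfect octave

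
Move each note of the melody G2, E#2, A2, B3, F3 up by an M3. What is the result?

B2 G##2 C#3 D#4 A3

A major third up from G2 gives B2.
A major third up from E#2 gives G##2.
A2: a third up reaches C, and 4 semitones makes it C#3.
A major third up from B3 gives D#4.
F3 up a major third is A3.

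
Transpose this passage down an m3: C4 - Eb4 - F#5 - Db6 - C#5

A3 C4 D#5 Bb5 A#4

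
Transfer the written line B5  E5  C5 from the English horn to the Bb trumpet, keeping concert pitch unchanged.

First find concert pitch: the English horn sounds a perfect fifth below written, so B5 E5 C5 sounds E5 A4 F4.
Then write for Bb trumpet: it sounds a major second below written, so the part must be a major second above concert.
E5 → F#5
A4 → B4
F4 → G4

F#5 B4 G4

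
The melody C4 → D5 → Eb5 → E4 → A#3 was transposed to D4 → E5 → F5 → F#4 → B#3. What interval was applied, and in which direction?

up a major second

Take the first pair: C4 → D4. C to D spans 2 letter names, so the interval is some kind of second.
C4 to D4 is 2 semitones, which makes it a major second; the second version is higher, so the direction is up.
Checking another pair — A#3 → B#3 — gives the same interval.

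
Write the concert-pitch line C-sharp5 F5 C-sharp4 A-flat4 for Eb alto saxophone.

The Eb alto saxophone sounds a major sixth below written, so the written part must be a major sixth above concert — transpose each note up.
C#5 becomes A#5
F5 becomes D6
C#4 becomes A#4
Ab4 becomes F5

A#5 D6 A#4 F5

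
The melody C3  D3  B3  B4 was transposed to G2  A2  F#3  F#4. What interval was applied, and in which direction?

Take the first pair: C3 → G2. C to G spans 4 letter names, so the interval is some kind of fourth.
G2 to C3 is 5 semitones, which makes it a perfect fourth; the second version is lower, so the direction is down.
Checking another pair — B4 → F#4 — gives the same interval.

down a perfect fourth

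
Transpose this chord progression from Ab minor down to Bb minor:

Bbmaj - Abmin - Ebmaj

Cmaj Bbmin Fmaj

Ab minor down to Bb minor is a minor seventh; each chord root moves by that interval while the quality stays the same.
Bbmaj: root Bb down a minor seventh → C, giving Cmaj.
Abmin: root Ab down a minor seventh → Bb, giving Bbmin.
Ebmaj: root Eb down a minor seventh → F, giving Fmaj.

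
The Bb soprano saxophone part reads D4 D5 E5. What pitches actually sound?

C4 C5 D5

The Bb soprano saxophone sounds a major second below written, so transpose each written note down a major second.
D4 gives C4
D5 gives C5
E5 gives D5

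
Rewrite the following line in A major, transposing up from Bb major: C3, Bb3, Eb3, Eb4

B3 A4 D4 D5

From Bb up to A is a major seventh; apply that to each pitch.
C3 becomes B3
Bb3 becomes A4
Eb3 becomes D4
Eb4 becomes D5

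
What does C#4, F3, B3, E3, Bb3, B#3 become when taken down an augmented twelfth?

C#4 → F2
F3 → Bbb1
B3 → Eb2
E3 → Ab1
Bb3 → Ebb2
B#3 → E2

F2 Bbb1 Eb2 Ab1 Ebb2 E2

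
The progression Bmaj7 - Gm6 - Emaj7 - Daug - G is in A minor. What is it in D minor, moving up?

Emaj7 Cm6 Amaj7 Gaug C

A minor up to D minor is a perfect fourth; each chord root moves by that interval while the quality stays the same.
Bmaj7: root B up a perfect fourth → E, giving Emaj7.
Gm6: root G up a perfect fourth → C, giving Cm6.
Emaj7: root E up a perfect fourth → A, giving Amaj7.
Daug: root D up a perfect fourth → G, giving Gaug.
G: root G up a perfect fourth → C, giving C.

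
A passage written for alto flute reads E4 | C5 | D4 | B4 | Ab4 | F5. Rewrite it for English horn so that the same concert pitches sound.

F#4 D5 E4 C#5 Bb4 G5

First find concert pitch: the alto flute sounds a perfect fourth below written, so E4 C5 D4 B4 Ab4 F5 sounds B3 G4 A3 F#4 Eb4 C5.
Then write for English horn: it sounds a perfect fifth below written, so the part must be a perfect fifth above concert.
B3 → F#4
G4 → D5
A3 → E4
F#4 → C#5
Eb4 → Bb4
C5 → G5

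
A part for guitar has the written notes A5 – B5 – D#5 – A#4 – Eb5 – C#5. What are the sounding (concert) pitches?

A4 B4 D#4 A#3 Eb4 C#4

The guitar sounds a perfect octave below written, so transpose each written note down a perfect octave.
A5 gives A4
B5 gives B4
D#5 gives D#4
A#4 gives A#3
Eb5 gives Eb4
C#5 gives C#4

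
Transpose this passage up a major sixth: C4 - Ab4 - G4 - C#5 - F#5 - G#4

C4 -> A4
Ab4 -> F5
G4 -> E5
C#5 -> A#5
F#5 -> D#6
G#4 -> E#5

A4 F5 E5 A#5 D#6 E#5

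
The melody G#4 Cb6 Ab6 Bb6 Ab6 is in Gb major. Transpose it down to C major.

C##4 F5 D6 E6 D6

From Gb down to C is a diminished fifth; apply that to each pitch.
G#4 becomes C##4
Cb6 becomes F5
Ab6 becomes D6
Bb6 becomes E6
Ab6 becomes D6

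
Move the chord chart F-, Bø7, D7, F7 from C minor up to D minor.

C minor up to D minor is a major second; each chord root moves by that interval while the quality stays the same.
F-: root F up a major second → G, giving G-.
Bø7: root B up a major second → C#, giving C#ø7.
D7: root D up a major second → E, giving E7.
F7: root F up a major second → G, giving G7.

G- C#ø7 E7 G7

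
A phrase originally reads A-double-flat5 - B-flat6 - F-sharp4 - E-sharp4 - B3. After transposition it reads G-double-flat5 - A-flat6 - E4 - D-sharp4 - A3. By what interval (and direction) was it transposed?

down a major second

Take the first pair: Abb5 → Gbb5. A to G spans 2 letter names, so the interval is some kind of second.
Gbb5 to Abb5 is 2 semitones, which makes it a major second; the second version is lower, so the direction is down.
Checking another pair — B3 → A3 — gives the same interval.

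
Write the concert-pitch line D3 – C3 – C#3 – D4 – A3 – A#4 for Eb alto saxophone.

Written C4 sounds as Eb3 on the Eb alto saxophone, so concert pitches are written a major sixth up.
D3 gives B3
C3 gives A3
C#3 gives A#3
D4 gives B4
A3 gives F#4
A#4 gives F##5

B3 A3 A#3 B4 F#4 F##5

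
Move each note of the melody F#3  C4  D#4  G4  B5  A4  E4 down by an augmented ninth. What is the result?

F#3 down an augmented ninth is Eb2.
An augmented ninth down from C4 gives Bbb2.
D#4 down an augmented ninth is C3.
G4: a ninth down reaches F, and 15 semitones makes it Fb3.
B5: a ninth down reaches A, and 15 semitones makes it Ab4.
An augmented ninth down from A4 gives Gb3.
E4: a ninth down reaches D, and 15 semitones makes it Db3.

Eb2 Bbb2 C3 Fb3 Ab4 Gb3 Db3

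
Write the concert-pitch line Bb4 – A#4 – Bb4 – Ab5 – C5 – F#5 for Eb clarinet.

G4 F##4 G4 F5 A4 D#5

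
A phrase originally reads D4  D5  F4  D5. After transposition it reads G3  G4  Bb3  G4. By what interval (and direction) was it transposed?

From D4 to G3 is 5 letter names — a fifth of some quality.
G3 to D4 is 7 semitones, which makes it a perfect fifth; the second version is lower, so the direction is down.
Checking another pair — D5 → G4 — gives the same interval.

down a perfect fifth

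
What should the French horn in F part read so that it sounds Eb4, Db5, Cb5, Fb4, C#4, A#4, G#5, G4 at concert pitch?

Bb4 Ab5 Gb5 Cb5 G#4 E#5 D#6 D5

The French horn in F sounds a perfect fifth below written, so the written part must be a perfect fifth above concert — transpose each note up.
Eb4 → Bb4
Db5 → Ab5
Cb5 → Gb5
Fb4 → Cb5
C#4 → G#4
A#4 → E#5
G#5 → D#6
G4 → D5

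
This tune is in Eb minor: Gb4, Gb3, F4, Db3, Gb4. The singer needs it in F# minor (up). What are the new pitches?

Eb minor to F# minor up is an augmented second, so every note moves up by that interval.
Gb4 -> A4
Gb3 -> A3
F4 -> G#4
Db3 -> E3
Gb4 -> A4

A4 A3 G#4 E3 A4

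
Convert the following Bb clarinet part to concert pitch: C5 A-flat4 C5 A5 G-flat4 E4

Bb4 Gb4 Bb4 G5 Fb4 D4

Written C4 on the Bb clarinet sounds as Bb3, a major second lower; apply that shift to every note.
C5 → Bb4
Ab4 → Gb4
C5 → Bb4
A5 → G5
Gb4 → Fb4
E4 → D4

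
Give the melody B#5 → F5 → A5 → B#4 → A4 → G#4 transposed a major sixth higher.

G##6 D6 F#6 G##5 F#5 E#5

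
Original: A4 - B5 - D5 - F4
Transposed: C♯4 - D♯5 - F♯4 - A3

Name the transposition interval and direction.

down a minor sixth

From A4 to C#4 is 6 letter names — a sixth of some quality.
C#4 to A4 is 8 semitones, which makes it a minor sixth; the second version is lower, so the direction is down.
Checking another pair — F4 → A3 — gives the same interval.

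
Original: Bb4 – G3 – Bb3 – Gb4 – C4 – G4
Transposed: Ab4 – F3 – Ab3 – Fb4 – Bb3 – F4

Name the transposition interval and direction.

Take the first pair: Bb4 → Ab4. B to A spans 2 letter names, so the interval is some kind of second.
Ab4 to Bb4 is 2 semitones, which makes it a major second; the second version is lower, so the direction is down.
Checking another pair — G4 → F4 — gives the same interval.

down a major second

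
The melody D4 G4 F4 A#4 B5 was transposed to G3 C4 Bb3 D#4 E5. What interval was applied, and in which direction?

Take the first pair: D4 → G3. D to G spans 5 letter names, so the interval is some kind of fifth.
G3 to D4 is 7 semitones, which makes it a perfect fifth; the second version is lower, so the direction is down.
Checking another pair — B5 → E5 — gives the same interval.

down a perfect fifth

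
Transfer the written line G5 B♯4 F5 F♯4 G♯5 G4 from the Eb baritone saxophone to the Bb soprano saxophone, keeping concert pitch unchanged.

C4 E#3 Bb3 B2 C#4 C3

First find concert pitch: the Eb baritone saxophone sounds a major thirteenth below written, so G5 B♯4 F5 F♯4 G♯5 G4 sounds Bb3 D#3 Ab3 A2 B3 Bb2.
Then write for Bb soprano saxophone: it sounds a major second below written, so the part must be a major second above concert.
Bb3 → C4
D#3 → E#3
Ab3 → Bb3
A2 → B2
B3 → C#4
Bb2 → C3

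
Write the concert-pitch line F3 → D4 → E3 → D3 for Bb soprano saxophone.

G3 E4 F#3 E3

Written C4 sounds as Bb3 on the Bb soprano saxophone, so concert pitches are written a major second up.
F3 becomes G3
D4 becomes E4
E3 becomes F#3
D3 becomes E3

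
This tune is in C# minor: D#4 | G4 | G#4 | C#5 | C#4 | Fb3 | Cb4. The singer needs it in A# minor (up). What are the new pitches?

B#4 E5 E#5 A#5 A#4 Db4 Ab4

From C# up to A# is a major sixth; apply that to each pitch.
D#4 becomes B#4
G4 becomes E5
G#4 becomes E#5
C#5 becomes A#5
C#4 becomes A#4
Fb3 becomes Db4
Cb4 becomes Ab4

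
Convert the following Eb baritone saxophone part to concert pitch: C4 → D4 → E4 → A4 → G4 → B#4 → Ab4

Eb2 F2 G2 C3 Bb2 D#3 Cb3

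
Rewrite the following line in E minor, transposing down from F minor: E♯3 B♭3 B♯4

D##3 A3 A##4

F minor to E minor down is a minor second, so every note moves down by that interval.
E#3 gives D##3
Bb3 gives A3
B#4 gives A##4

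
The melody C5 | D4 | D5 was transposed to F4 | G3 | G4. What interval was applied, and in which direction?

down a perfect fifth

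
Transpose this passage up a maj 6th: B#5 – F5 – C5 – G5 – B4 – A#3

B#5 gives G##6
F5 gives D6
C5 gives A5
G5 gives E6
B4 gives G#5
A#3 gives F##4

G##6 D6 A5 E6 G#5 F##4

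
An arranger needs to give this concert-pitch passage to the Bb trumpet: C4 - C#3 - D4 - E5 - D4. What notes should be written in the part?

Written C4 sounds as Bb3 on the Bb trumpet, so concert pitches are written a major second up.
C4 gives D4
C#3 gives D#3
D4 gives E4
E5 gives F#5
D4 gives E4

D4 D#3 E4 F#5 E4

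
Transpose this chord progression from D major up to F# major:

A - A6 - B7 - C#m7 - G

D major up to F# major is a major third; each chord root moves by that interval while the quality stays the same.
A: root A up a major third → C#, giving C#.
A6: root A up a major third → C#, giving C#6.
B7: root B up a major third → D#, giving D#7.
C#m7: root C# up a major third → E#, giving E#m7.
G: root G up a major third → B, giving B.

C# C#6 D#7 E#m7 B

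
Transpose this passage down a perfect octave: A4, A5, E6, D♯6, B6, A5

A perfect octave down from A4 gives A3.
A5: an octave down reaches A, and 12 semitones makes it A4.
A perfect octave down from E6 gives E5.
A perfect octave down from D#6 gives D#5.
A perfect octave down from B6 gives B5.
A5 down a perfect octave is A4.

A3 A4 E5 D#5 B5 A4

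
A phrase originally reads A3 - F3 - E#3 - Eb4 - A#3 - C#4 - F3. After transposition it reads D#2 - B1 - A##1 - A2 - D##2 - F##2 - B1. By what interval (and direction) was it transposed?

down a diminished twelfth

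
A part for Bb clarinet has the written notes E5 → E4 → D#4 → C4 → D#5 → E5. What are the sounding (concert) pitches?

The Bb clarinet sounds a major second below written, so transpose each written note down a major second.
E5 -> D5
E4 -> D4
D#4 -> C#4
C4 -> Bb3
D#5 -> C#5
E5 -> D5

D5 D4 C#4 Bb3 C#5 D5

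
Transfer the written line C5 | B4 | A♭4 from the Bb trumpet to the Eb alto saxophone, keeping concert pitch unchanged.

First find concert pitch: the Bb trumpet sounds a major second below written, so C5 B4 A♭4 sounds Bb4 A4 Gb4.
Then write for Eb alto saxophone: it sounds a major sixth below written, so the part must be a major sixth above concert.
Bb4 → G5
A4 → F#5
Gb4 → Eb5

G5 F#5 Eb5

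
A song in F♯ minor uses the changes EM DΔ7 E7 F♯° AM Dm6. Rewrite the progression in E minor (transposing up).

DM CΔ7 D7 E° GM Cm6

F♯ minor up to E minor is a minor seventh; each chord root moves by that interval while the quality stays the same.
EM: root E up a minor seventh → D, giving DM.
DΔ7: root D up a minor seventh → C, giving CΔ7.
E7: root E up a minor seventh → D, giving D7.
F♯°: root F♯ up a minor seventh → E, giving E°.
AM: root A up a minor seventh → G, giving GM.
Dm6: root D up a minor seventh → C, giving Cm6.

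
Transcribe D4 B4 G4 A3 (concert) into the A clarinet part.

Written C4 sounds as A3 on the A clarinet, so concert pitches are written a minor third up.
D4 becomes F4
B4 becomes D5
G4 becomes Bb4
A3 becomes C4

F4 D5 Bb4 C4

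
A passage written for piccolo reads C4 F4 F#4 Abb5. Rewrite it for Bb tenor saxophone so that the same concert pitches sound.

First find concert pitch: the piccolo sounds a perfect octave above written, so C4 F4 F#4 Abb5 sounds C5 F5 F#5 Abb6.
Then write for Bb tenor saxophone: it sounds a major ninth below written, so the part must be a major ninth above concert.
C5 → D6
F5 → G6
F#5 → G#6
Abb6 → Bbb7

D6 G6 G#6 Bbb7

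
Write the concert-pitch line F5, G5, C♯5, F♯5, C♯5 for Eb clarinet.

The Eb clarinet sounds a minor third above written, so the written part must be a minor third below concert — transpose each note down.
F5 gives D5
G5 gives E5
C#5 gives A#4
F#5 gives D#5
C#5 gives A#4

D5 E5 A#4 D#5 A#4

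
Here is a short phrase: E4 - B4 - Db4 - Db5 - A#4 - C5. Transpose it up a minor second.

E4 -> F4
B4 -> C5
Db4 -> Ebb4
Db5 -> Ebb5
A#4 -> B4
C5 -> Db5

F4 C5 Ebb4 Ebb5 B4 Db5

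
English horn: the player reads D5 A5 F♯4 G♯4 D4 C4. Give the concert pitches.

The English horn sounds a perfect fifth below written, so transpose each written note down a perfect fifth.
D5 → G4
A5 → D5
F#4 → B3
G#4 → C#4
D4 → G3
C4 → F3

G4 D5 B3 C#4 G3 F3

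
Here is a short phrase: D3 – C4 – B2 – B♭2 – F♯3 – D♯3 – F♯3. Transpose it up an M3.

D3: a third up reaches F, and 4 semitones makes it F#3.
C4 up a major third is E4.
B2: a third up reaches D, and 4 semitones makes it D#3.
A major third up from Bb2 gives D3.
A major third up from F#3 gives A#3.
A major third up from D#3 gives F##3.
F#3: a third up reaches A, and 4 semitones makes it A#3.

F#3 E4 D#3 D3 A#3 F##3 A#3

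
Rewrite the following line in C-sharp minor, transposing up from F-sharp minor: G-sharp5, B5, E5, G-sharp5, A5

D#6 F#6 B5 D#6 E6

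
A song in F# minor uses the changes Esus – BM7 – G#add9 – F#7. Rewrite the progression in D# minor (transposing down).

F# minor down to D# minor is a minor third; each chord root moves by that interval while the quality stays the same.
Esus: root E down a minor third → C#, giving C#sus.
BM7: root B down a minor third → G#, giving G#M7.
G#add9: root G# down a minor third → E#, giving E#add9.
F#7: root F# down a minor third → D#, giving D#7.

C#sus G#M7 E#add9 D#7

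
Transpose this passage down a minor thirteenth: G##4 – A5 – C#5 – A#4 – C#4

B##2 C#4 E#3 C##3 E#2

A minor thirteenth down from G##4 gives B##2.
A5 down a minor thirteenth is C#4.
A minor thirteenth down from C#5 gives E#3.
A#4: a thirteenth down reaches C, and 20 semitones makes it C##3.
A minor thirteenth down from C#4 gives E#2.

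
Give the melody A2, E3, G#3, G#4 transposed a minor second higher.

Bb2 F3 A3 A4

A minor second up from A2 gives Bb2.
E3 up a minor second is F3.
G#3 up a minor second is A3.
A minor second up from G#4 gives A4.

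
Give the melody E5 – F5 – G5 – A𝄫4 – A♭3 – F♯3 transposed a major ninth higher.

F#6 G6 A6 Bbb5 Bb4 G#4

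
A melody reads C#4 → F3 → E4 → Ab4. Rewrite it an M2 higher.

C#4 up a major second is D#4.
F3: a second up reaches G, and 2 semitones makes it G3.
E4 up a major second is F#4.
A major second up from Ab4 gives Bb4.

D#4 G3 F#4 Bb4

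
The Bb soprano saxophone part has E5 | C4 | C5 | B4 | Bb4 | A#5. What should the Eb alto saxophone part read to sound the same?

B5 G4 G5 F#5 F5 E#6

First find concert pitch: the Bb soprano saxophone sounds a major second below written, so E5 C4 C5 B4 Bb4 A#5 sounds D5 Bb3 Bb4 A4 Ab4 G#5.
Then write for Eb alto saxophone: it sounds a major sixth below written, so the part must be a major sixth above concert.
D5 → B5
Bb3 → G4
Bb4 → G5
A4 → F#5
Ab4 → F5
G#5 → E#6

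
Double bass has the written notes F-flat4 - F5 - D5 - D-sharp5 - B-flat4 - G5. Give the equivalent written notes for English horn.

Cb4 C5 A4 A#4 F4 D5

First find concert pitch: the double bass sounds a perfect octave below written, so F-flat4 F5 D5 D-sharp5 B-flat4 G5 sounds Fb3 F4 D4 D#4 Bb3 G4.
Then write for English horn: it sounds a perfect fifth below written, so the part must be a perfect fifth above concert.
Fb3 → Cb4
F4 → C5
D4 → A4
D#4 → A#4
Bb3 → F4
G4 → D5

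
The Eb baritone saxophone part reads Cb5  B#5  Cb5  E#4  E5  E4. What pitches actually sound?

Ebb3 D#4 Ebb3 G#2 G3 G2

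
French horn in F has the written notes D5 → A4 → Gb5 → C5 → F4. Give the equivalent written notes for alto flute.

C5 G4 Fb5 Bb4 Eb4

First find concert pitch: the French horn in F sounds a perfect fifth below written, so D5 A4 Gb5 C5 F4 sounds G4 D4 Cb5 F4 Bb3.
Then write for alto flute: it sounds a perfect fourth below written, so the part must be a perfect fourth above concert.
G4 → C5
D4 → G4
Cb5 → Fb5
F4 → Bb4
Bb3 → Eb4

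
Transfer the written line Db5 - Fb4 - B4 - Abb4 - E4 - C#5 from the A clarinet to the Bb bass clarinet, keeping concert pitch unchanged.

First find concert pitch: the A clarinet sounds a minor third below written, so Db5 Fb4 B4 Abb4 E4 C#5 sounds Bb4 Db4 G#4 Fb4 C#4 A#4.
Then write for Bb bass clarinet: it sounds a major ninth below written, so the part must be a major ninth above concert.
Bb4 → C6
Db4 → Eb5
G#4 → A#5
Fb4 → Gb5
C#4 → D#5
A#4 → B#5

C6 Eb5 A#5 Gb5 D#5 B#5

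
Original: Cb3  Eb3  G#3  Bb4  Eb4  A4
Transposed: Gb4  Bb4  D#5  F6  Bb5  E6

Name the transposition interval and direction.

up a perfect twelfth

From Cb3 to Gb4 is 12 letter names — a twelfth of some quality.
Cb3 to Gb4 is 19 semitones, which makes it a perfect twelfth; the second version is higher, so the direction is up.
Checking another pair — A4 → E6 — gives the same interval.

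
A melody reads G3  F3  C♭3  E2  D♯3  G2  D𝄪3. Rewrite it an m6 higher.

G3: a sixth up reaches E, and 8 semitones makes it Eb4.
F3 up a minor sixth is Db4.
Cb3: a sixth up reaches A, and 8 semitones makes it Abb3.
E2 up a minor sixth is C3.
D#3 up a minor sixth is B3.
G2: a sixth up reaches E, and 8 semitones makes it Eb3.
A minor sixth up from D##3 gives B#3.

Eb4 Db4 Abb3 C3 B3 Eb3 B#3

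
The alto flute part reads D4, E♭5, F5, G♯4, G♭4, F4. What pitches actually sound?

A3 Bb4 C5 D#4 Db4 C4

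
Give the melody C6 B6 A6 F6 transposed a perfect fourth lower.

C6 -> G5
B6 -> F#6
A6 -> E6
F6 -> C6

G5 F#6 E6 C6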